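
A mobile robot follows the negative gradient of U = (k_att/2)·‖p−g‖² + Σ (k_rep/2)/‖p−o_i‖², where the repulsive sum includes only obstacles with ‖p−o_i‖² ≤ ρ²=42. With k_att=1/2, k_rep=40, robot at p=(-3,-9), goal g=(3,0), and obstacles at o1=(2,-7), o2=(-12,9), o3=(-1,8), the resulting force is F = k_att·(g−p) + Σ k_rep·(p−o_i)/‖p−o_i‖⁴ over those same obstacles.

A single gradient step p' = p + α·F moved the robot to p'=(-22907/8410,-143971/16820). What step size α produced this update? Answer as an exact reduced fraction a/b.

α = 1/10

F_att = 1/2·(g−p) = 1/2·(6,9) = (3.0000,4.5000)
o1: d²=29 ≤ ρ²=42; F_rep = 40·(-5,-2)/29² = (-0.2378,-0.0951)
o2: d²=405 > ρ²=42 → inactive
o3: d²=293 > ρ²=42 → inactive
F = F_att + ΣF_rep = (2.7622,4.4049)
Δp = p'−p = (0.2762,0.4405); α = Δx/Fx = (2323/8410) / (2323/841) = 1/10
check: Δy/Fy = (7409/16820) / (7409/1682) = 1/10 ✓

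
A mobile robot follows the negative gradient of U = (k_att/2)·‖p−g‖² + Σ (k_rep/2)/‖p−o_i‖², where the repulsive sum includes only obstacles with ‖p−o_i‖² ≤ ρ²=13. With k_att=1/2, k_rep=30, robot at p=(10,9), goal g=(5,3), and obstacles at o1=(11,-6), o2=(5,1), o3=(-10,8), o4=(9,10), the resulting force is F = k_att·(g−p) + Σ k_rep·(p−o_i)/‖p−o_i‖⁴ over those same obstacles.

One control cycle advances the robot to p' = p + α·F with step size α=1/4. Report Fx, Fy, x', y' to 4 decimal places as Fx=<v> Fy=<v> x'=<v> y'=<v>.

Fx=5.0000 Fy=-10.5000 x'=11.2500 y'=6.3750

F_att = 1/2·(g−p) = 1/2·(-5,-6) = (-2.5000,-3.0000)
o1: d²=226 > ρ²=13 → inactive
o2: d²=89 > ρ²=13 → inactive
o3: d²=401 > ρ²=13 → inactive
o4: d²=2 ≤ ρ²=13; F_rep = 30·(1,-1)/2² = (7.5000,-7.5000)
F = F_att + ΣF_rep = (5.0000,-10.5000)
p' = p + 1/4·F = (11.2500,6.3750)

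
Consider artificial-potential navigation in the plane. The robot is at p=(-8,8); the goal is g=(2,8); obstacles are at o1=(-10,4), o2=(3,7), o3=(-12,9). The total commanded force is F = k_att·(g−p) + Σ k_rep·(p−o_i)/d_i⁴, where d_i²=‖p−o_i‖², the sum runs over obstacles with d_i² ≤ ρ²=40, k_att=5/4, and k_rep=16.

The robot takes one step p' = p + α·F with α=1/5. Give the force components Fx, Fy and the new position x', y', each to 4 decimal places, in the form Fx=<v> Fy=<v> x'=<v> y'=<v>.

F_att = 5/4·(g−p) = 5/4·(10,0) = (12.5000,0.0000)
o1: d²=20 ≤ ρ²=40; F_rep = 16·(2,4)/20² = (0.0800,0.1600)
o2: d²=122 > ρ²=40 → inactive
o3: d²=17 ≤ ρ²=40; F_rep = 16·(4,-1)/17² = (0.2215,-0.0554)
F = F_att + ΣF_rep = (12.8015,0.1046)
p' = p + 1/5·F = (-5.4397,8.0209)

Fx=12.8015 Fy=0.1046 x'=-5.4397 y'=8.0209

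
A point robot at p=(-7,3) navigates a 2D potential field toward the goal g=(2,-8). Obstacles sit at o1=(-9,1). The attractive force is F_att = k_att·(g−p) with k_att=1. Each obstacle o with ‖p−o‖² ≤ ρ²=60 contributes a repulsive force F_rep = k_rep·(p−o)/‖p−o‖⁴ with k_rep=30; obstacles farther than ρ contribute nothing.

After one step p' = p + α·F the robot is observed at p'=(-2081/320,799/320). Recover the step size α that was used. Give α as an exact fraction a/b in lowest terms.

F_att = 1·(g−p) = 1·(9,-11) = (9.0000,-11.0000)
o1: d²=8 ≤ ρ²=60; F_rep = 30·(2,2)/8² = (0.9375,0.9375)
F = F_att + ΣF_rep = (9.9375,-10.0625)
Δp = p'−p = (0.4969,-0.5031); α = Δx/Fx = (159/320) / (159/16) = 1/20
check: Δy/Fy = (-161/320) / (-161/16) = 1/20 ✓

α = 1/20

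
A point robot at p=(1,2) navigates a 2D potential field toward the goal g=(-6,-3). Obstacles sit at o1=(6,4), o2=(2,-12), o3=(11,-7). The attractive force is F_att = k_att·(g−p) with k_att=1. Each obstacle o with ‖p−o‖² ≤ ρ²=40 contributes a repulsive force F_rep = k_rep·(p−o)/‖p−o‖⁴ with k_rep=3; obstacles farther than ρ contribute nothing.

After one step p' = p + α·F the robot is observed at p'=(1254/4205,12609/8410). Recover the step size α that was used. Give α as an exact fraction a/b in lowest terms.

F_att = 1·(g−p) = 1·(-7,-5) = (-7.0000,-5.0000)
o1: d²=29 ≤ ρ²=40; F_rep = 3·(-5,-2)/29² = (-0.0178,-0.0071)
o2: d²=197 > ρ²=40 → inactive
o3: d²=181 > ρ²=40 → inactive
F = F_att + ΣF_rep = (-7.0178,-5.0071)
Δp = p'−p = (-0.7018,-0.5007); α = Δx/Fx = (-2951/4205) / (-5902/841) = 1/10
check: Δy/Fy = (-4211/8410) / (-4211/841) = 1/10 ✓

α = 1/10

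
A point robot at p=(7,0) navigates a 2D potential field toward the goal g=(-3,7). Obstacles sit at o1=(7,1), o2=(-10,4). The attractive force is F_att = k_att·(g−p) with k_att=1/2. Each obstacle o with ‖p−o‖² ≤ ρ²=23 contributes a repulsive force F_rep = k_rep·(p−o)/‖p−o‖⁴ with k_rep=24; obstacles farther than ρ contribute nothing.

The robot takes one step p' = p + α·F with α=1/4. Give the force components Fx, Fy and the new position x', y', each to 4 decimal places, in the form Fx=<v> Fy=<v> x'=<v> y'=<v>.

Fx=-5.0000 Fy=-20.5000 x'=5.7500 y'=-5.1250

F_att = 1/2·(g−p) = 1/2·(-10,7) = (-5.0000,3.5000)
o1: d²=1 ≤ ρ²=23; F_rep = 24·(0,-1)/1² = (0.0000,-24.0000)
o2: d²=305 > ρ²=23 → inactive
F = F_att + ΣF_rep = (-5.0000,-20.5000)
p' = p + 1/4·F = (5.7500,-5.1250)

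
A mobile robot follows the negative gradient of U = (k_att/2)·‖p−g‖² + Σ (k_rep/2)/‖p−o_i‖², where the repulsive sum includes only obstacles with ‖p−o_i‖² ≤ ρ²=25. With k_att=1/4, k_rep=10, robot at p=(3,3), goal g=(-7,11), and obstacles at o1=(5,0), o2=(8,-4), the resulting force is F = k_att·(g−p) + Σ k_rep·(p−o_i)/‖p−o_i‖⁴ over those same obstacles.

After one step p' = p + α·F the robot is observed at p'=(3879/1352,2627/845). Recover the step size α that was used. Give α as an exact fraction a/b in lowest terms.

α = 1/20

F_att = 1/4·(g−p) = 1/4·(-10,8) = (-2.5000,2.0000)
o1: d²=13 ≤ ρ²=25; F_rep = 10·(-2,3)/13² = (-0.1183,0.1775)
o2: d²=74 > ρ²=25 → inactive
F = F_att + ΣF_rep = (-2.6183,2.1775)
Δp = p'−p = (-0.1309,0.1089); α = Δx/Fx = (-177/1352) / (-885/338) = 1/20
check: Δy/Fy = (92/845) / (368/169) = 1/20 ✓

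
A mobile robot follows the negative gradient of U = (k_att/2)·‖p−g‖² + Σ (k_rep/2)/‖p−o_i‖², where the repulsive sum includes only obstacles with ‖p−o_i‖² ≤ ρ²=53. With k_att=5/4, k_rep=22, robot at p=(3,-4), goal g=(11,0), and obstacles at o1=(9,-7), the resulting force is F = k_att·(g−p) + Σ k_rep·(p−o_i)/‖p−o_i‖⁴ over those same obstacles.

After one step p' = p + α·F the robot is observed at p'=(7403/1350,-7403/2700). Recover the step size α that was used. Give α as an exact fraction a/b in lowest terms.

α = 1/4

F_att = 5/4·(g−p) = 5/4·(8,4) = (10.0000,5.0000)
o1: d²=45 ≤ ρ²=53; F_rep = 22·(-6,3)/45² = (-0.0652,0.0326)
F = F_att + ΣF_rep = (9.9348,5.0326)
Δp = p'−p = (2.4837,1.2581); α = Δx/Fx = (3353/1350) / (6706/675) = 1/4
check: Δy/Fy = (3397/2700) / (3397/675) = 1/4 ✓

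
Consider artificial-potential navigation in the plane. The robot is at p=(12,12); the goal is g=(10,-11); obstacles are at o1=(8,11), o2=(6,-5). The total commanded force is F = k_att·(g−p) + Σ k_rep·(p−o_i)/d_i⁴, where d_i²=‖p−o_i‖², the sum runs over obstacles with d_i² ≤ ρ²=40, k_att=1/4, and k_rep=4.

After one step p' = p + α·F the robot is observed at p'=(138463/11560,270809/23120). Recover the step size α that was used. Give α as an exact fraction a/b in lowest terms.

F_att = 1/4·(g−p) = 1/4·(-2,-23) = (-0.5000,-5.7500)
o1: d²=17 ≤ ρ²=40; F_rep = 4·(4,1)/17² = (0.0554,0.0138)
o2: d²=325 > ρ²=40 → inactive
F = F_att + ΣF_rep = (-0.4446,-5.7362)
Δp = p'−p = (-0.0222,-0.2868); α = Δx/Fx = (-257/11560) / (-257/578) = 1/20
check: Δy/Fy = (-6631/23120) / (-6631/1156) = 1/20 ✓

α = 1/20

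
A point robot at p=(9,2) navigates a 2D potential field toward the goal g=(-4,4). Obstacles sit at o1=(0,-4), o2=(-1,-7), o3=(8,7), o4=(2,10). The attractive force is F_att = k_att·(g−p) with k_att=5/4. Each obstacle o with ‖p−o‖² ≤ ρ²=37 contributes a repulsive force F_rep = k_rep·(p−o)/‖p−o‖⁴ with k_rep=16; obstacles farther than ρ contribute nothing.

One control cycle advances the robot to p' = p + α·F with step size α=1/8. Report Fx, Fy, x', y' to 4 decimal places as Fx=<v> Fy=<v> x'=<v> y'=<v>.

F_att = 5/4·(g−p) = 5/4·(-13,2) = (-16.2500,2.5000)
o1: d²=117 > ρ²=37 → inactive
o2: d²=181 > ρ²=37 → inactive
o3: d²=26 ≤ ρ²=37; F_rep = 16·(1,-5)/26² = (0.0237,-0.1183)
o4: d²=113 > ρ²=37 → inactive
F = F_att + ΣF_rep = (-16.2263,2.3817)
p' = p + 1/8·F = (6.9717,2.2977)

Fx=-16.2263 Fy=2.3817 x'=6.9717 y'=2.2977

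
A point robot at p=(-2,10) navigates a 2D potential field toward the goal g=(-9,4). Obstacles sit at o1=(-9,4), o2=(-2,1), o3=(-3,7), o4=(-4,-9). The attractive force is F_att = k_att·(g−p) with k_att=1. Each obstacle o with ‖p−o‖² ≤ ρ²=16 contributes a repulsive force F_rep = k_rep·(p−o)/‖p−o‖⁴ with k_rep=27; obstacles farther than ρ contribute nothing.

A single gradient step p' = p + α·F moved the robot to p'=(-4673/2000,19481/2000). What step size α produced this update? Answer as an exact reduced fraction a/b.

F_att = 1·(g−p) = 1·(-7,-6) = (-7.0000,-6.0000)
o1: d²=85 > ρ²=16 → inactive
o2: d²=81 > ρ²=16 → inactive
o3: d²=10 ≤ ρ²=16; F_rep = 27·(1,3)/10² = (0.2700,0.8100)
o4: d²=365 > ρ²=16 → inactive
F = F_att + ΣF_rep = (-6.7300,-5.1900)
Δp = p'−p = (-0.3365,-0.2595); α = Δx/Fx = (-673/2000) / (-673/100) = 1/20
check: Δy/Fy = (-519/2000) / (-519/100) = 1/20 ✓

α = 1/20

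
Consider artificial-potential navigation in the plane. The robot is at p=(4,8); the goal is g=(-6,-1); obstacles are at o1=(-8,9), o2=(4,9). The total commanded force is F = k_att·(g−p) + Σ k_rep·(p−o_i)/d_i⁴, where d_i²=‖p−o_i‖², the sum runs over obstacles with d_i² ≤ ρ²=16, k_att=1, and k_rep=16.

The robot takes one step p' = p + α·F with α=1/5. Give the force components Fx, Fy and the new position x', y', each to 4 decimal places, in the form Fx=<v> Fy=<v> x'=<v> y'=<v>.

Fx=-10.0000 Fy=-25.0000 x'=2.0000 y'=3.0000

F_att = 1·(g−p) = 1·(-10,-9) = (-10.0000,-9.0000)
o1: d²=145 > ρ²=16 → inactive
o2: d²=1 ≤ ρ²=16; F_rep = 16·(0,-1)/1² = (0.0000,-16.0000)
F = F_att + ΣF_rep = (-10.0000,-25.0000)
p' = p + 1/5·F = (2.0000,3.0000)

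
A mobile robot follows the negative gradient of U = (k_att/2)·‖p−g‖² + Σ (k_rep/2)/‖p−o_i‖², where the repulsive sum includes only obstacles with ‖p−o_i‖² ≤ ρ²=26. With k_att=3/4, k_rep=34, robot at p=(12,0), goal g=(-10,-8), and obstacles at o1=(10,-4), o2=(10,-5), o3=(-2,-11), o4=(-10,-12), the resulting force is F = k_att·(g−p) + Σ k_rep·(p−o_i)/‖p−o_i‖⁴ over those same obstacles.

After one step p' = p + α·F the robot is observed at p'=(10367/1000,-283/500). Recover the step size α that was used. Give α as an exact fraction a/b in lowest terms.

α = 1/10

F_att = 3/4·(g−p) = 3/4·(-22,-8) = (-16.5000,-6.0000)
o1: d²=20 ≤ ρ²=26; F_rep = 34·(2,4)/20² = (0.1700,0.3400)
o2: d²=29 > ρ²=26 → inactive
o3: d²=317 > ρ²=26 → inactive
o4: d²=628 > ρ²=26 → inactive
F = F_att + ΣF_rep = (-16.3300,-5.6600)
Δp = p'−p = (-1.6330,-0.5660); α = Δx/Fx = (-1633/1000) / (-1633/100) = 1/10
check: Δy/Fy = (-283/500) / (-283/50) = 1/10 ✓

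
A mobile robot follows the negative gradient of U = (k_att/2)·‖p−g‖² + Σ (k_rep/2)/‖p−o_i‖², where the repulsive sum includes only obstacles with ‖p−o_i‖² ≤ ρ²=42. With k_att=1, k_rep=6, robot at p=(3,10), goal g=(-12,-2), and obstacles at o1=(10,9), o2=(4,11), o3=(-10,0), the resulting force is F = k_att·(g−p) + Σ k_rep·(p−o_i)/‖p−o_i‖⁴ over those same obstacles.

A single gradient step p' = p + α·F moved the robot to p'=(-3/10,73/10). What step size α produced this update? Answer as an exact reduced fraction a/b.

F_att = 1·(g−p) = 1·(-15,-12) = (-15.0000,-12.0000)
o1: d²=50 > ρ²=42 → inactive
o2: d²=2 ≤ ρ²=42; F_rep = 6·(-1,-1)/2² = (-1.5000,-1.5000)
o3: d²=269 > ρ²=42 → inactive
F = F_att + ΣF_rep = (-16.5000,-13.5000)
Δp = p'−p = (-3.3000,-2.7000); α = Δx/Fx = (-33/10) / (-33/2) = 1/5
check: Δy/Fy = (-27/10) / (-27/2) = 1/5 ✓

α = 1/5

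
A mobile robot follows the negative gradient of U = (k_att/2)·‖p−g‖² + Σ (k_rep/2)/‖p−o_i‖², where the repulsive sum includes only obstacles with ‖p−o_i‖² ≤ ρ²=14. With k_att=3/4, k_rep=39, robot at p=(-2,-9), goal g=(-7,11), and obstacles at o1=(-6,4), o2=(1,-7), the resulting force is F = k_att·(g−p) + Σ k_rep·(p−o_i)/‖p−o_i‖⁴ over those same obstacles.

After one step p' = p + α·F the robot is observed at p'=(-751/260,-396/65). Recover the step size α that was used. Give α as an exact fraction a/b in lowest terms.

α = 1/5

F_att = 3/4·(g−p) = 3/4·(-5,20) = (-3.7500,15.0000)
o1: d²=185 > ρ²=14 → inactive
o2: d²=13 ≤ ρ²=14; F_rep = 39·(-3,-2)/13² = (-0.6923,-0.4615)
F = F_att + ΣF_rep = (-4.4423,14.5385)
Δp = p'−p = (-0.8885,2.9077); α = Δx/Fx = (-231/260) / (-231/52) = 1/5
check: Δy/Fy = (189/65) / (189/13) = 1/5 ✓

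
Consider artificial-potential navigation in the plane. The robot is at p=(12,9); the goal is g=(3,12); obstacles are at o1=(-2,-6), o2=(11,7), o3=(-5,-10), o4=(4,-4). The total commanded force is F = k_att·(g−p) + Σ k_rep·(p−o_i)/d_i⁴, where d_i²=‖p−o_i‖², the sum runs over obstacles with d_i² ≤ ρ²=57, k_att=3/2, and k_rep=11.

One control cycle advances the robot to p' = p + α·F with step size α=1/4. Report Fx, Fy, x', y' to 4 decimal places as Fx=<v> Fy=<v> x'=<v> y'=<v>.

Fx=-13.0600 Fy=5.3800 x'=8.7350 y'=10.3450

F_att = 3/2·(g−p) = 3/2·(-9,3) = (-13.5000,4.5000)
o1: d²=421 > ρ²=57 → inactive
o2: d²=5 ≤ ρ²=57; F_rep = 11·(1,2)/5² = (0.4400,0.8800)
o3: d²=650 > ρ²=57 → inactive
o4: d²=233 > ρ²=57 → inactive
F = F_att + ΣF_rep = (-13.0600,5.3800)
p' = p + 1/4·F = (8.7350,10.3450)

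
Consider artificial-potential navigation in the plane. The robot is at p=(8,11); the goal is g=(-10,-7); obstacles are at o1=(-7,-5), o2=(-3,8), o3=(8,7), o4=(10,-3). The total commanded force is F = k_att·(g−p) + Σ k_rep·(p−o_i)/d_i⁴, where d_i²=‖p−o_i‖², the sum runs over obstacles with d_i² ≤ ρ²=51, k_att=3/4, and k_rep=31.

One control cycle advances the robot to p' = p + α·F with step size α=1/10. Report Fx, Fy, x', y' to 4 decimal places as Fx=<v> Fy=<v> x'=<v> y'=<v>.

Fx=-13.5000 Fy=-13.0156 x'=6.6500 y'=9.6984

F_att = 3/4·(g−p) = 3/4·(-18,-18) = (-13.5000,-13.5000)
o1: d²=481 > ρ²=51 → inactive
o2: d²=130 > ρ²=51 → inactive
o3: d²=16 ≤ ρ²=51; F_rep = 31·(0,4)/16² = (0.0000,0.4844)
o4: d²=200 > ρ²=51 → inactive
F = F_att + ΣF_rep = (-13.5000,-13.0156)
p' = p + 1/10·F = (6.6500,9.6984)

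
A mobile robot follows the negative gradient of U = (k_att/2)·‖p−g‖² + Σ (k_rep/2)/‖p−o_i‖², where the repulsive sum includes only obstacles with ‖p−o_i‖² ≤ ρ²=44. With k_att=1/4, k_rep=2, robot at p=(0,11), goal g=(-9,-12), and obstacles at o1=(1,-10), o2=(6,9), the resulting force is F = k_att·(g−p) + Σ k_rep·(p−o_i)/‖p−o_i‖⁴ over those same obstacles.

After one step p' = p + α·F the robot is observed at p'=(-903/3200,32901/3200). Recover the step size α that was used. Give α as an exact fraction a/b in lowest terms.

α = 1/8

F_att = 1/4·(g−p) = 1/4·(-9,-23) = (-2.2500,-5.7500)
o1: d²=442 > ρ²=44 → inactive
o2: d²=40 ≤ ρ²=44; F_rep = 2·(-6,2)/40² = (-0.0075,0.0025)
F = F_att + ΣF_rep = (-2.2575,-5.7475)
Δp = p'−p = (-0.2822,-0.7184); α = Δx/Fx = (-903/3200) / (-903/400) = 1/8
check: Δy/Fy = (-2299/3200) / (-2299/400) = 1/8 ✓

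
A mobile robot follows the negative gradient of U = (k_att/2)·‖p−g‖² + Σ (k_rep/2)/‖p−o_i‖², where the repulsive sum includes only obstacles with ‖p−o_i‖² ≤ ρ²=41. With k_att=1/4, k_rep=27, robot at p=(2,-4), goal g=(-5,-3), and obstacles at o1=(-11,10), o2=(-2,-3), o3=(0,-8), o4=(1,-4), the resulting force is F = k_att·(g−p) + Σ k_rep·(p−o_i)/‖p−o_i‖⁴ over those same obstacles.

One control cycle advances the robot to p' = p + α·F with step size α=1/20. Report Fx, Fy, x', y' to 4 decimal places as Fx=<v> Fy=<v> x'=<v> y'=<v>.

Fx=25.7587 Fy=0.4266 x'=3.2879 y'=-3.9787

F_att = 1/4·(g−p) = 1/4·(-7,1) = (-1.7500,0.2500)
o1: d²=365 > ρ²=41 → inactive
o2: d²=17 ≤ ρ²=41; F_rep = 27·(4,-1)/17² = (0.3737,-0.0934)
o3: d²=20 ≤ ρ²=41; F_rep = 27·(2,4)/20² = (0.1350,0.2700)
o4: d²=1 ≤ ρ²=41; F_rep = 27·(1,0)/1² = (27.0000,0.0000)
F = F_att + ΣF_rep = (25.7587,0.4266)
p' = p + 1/20·F = (3.2879,-3.9787)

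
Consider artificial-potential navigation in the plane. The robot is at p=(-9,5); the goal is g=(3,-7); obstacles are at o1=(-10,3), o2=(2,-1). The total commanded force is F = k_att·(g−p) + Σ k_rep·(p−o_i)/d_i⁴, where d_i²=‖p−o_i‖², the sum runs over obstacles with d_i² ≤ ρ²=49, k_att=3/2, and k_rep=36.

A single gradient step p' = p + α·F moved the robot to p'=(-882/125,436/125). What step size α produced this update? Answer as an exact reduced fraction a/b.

F_att = 3/2·(g−p) = 3/2·(12,-12) = (18.0000,-18.0000)
o1: d²=5 ≤ ρ²=49; F_rep = 36·(1,2)/5² = (1.4400,2.8800)
o2: d²=157 > ρ²=49 → inactive
F = F_att + ΣF_rep = (19.4400,-15.1200)
Δp = p'−p = (1.9440,-1.5120); α = Δx/Fx = (243/125) / (486/25) = 1/10
check: Δy/Fy = (-189/125) / (-378/25) = 1/10 ✓

α = 1/10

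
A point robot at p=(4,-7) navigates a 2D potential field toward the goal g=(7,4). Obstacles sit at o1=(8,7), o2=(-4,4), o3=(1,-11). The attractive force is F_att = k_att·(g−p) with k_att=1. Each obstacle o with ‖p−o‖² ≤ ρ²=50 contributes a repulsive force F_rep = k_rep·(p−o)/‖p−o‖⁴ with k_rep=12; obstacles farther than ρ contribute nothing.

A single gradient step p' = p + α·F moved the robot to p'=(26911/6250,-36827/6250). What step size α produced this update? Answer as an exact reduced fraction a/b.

F_att = 1·(g−p) = 1·(3,11) = (3.0000,11.0000)
o1: d²=212 > ρ²=50 → inactive
o2: d²=185 > ρ²=50 → inactive
o3: d²=25 ≤ ρ²=50; F_rep = 12·(3,4)/25² = (0.0576,0.0768)
F = F_att + ΣF_rep = (3.0576,11.0768)
Δp = p'−p = (0.3058,1.1077); α = Δx/Fx = (1911/6250) / (1911/625) = 1/10
check: Δy/Fy = (6923/6250) / (6923/625) = 1/10 ✓

α = 1/10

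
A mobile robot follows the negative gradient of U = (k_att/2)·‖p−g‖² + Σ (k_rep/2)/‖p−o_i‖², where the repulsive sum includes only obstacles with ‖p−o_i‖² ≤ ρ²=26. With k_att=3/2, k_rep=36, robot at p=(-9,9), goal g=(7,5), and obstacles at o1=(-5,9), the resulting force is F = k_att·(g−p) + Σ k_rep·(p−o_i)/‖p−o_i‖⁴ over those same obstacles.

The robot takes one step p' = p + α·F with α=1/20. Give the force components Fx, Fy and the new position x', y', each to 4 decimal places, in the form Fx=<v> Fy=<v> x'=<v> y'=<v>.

F_att = 3/2·(g−p) = 3/2·(16,-4) = (24.0000,-6.0000)
o1: d²=16 ≤ ρ²=26; F_rep = 36·(-4,0)/16² = (-0.5625,0.0000)
F = F_att + ΣF_rep = (23.4375,-6.0000)
p' = p + 1/20·F = (-7.8281,8.7000)

Fx=23.4375 Fy=-6.0000 x'=-7.8281 y'=8.7000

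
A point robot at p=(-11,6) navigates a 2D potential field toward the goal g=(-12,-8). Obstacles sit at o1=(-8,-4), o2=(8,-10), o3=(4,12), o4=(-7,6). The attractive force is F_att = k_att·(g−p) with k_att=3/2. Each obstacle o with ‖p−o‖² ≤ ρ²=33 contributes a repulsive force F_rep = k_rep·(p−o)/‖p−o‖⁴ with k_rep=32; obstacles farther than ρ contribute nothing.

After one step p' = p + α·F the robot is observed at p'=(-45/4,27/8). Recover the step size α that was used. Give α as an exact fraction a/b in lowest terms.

F_att = 3/2·(g−p) = 3/2·(-1,-14) = (-1.5000,-21.0000)
o1: d²=109 > ρ²=33 → inactive
o2: d²=617 > ρ²=33 → inactive
o3: d²=261 > ρ²=33 → inactive
o4: d²=16 ≤ ρ²=33; F_rep = 32·(-4,0)/16² = (-0.5000,0.0000)
F = F_att + ΣF_rep = (-2.0000,-21.0000)
Δp = p'−p = (-0.2500,-2.6250); α = Δx/Fx = (-1/4) / (-2) = 1/8
check: Δy/Fy = (-21/8) / (-21) = 1/8 ✓

α = 1/8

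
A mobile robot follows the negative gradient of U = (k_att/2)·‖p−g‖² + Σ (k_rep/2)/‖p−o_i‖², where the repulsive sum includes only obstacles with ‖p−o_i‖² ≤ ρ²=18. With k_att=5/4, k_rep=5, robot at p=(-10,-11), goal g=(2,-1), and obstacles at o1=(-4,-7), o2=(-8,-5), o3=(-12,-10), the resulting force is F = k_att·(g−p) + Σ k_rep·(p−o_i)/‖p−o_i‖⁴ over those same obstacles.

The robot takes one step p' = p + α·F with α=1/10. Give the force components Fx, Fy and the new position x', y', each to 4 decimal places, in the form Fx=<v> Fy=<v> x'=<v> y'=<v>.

Fx=15.4000 Fy=12.3000 x'=-8.4600 y'=-9.7700

F_att = 5/4·(g−p) = 5/4·(12,10) = (15.0000,12.5000)
o1: d²=52 > ρ²=18 → inactive
o2: d²=40 > ρ²=18 → inactive
o3: d²=5 ≤ ρ²=18; F_rep = 5·(2,-1)/5² = (0.4000,-0.2000)
F = F_att + ΣF_rep = (15.4000,12.3000)
p' = p + 1/10·F = (-8.4600,-9.7700)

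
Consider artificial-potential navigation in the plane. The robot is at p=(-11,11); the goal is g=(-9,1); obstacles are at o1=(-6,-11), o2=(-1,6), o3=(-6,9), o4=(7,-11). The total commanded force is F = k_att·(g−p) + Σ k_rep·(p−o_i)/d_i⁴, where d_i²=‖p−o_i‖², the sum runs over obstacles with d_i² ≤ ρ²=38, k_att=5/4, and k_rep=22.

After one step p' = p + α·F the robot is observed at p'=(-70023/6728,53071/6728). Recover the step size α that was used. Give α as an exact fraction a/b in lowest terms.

F_att = 5/4·(g−p) = 5/4·(2,-10) = (2.5000,-12.5000)
o1: d²=509 > ρ²=38 → inactive
o2: d²=125 > ρ²=38 → inactive
o3: d²=29 ≤ ρ²=38; F_rep = 22·(-5,2)/29² = (-0.1308,0.0523)
o4: d²=808 > ρ²=38 → inactive
F = F_att + ΣF_rep = (2.3692,-12.4477)
Δp = p'−p = (0.5923,-3.1119); α = Δx/Fx = (3985/6728) / (3985/1682) = 1/4
check: Δy/Fy = (-20937/6728) / (-20937/1682) = 1/4 ✓

α = 1/4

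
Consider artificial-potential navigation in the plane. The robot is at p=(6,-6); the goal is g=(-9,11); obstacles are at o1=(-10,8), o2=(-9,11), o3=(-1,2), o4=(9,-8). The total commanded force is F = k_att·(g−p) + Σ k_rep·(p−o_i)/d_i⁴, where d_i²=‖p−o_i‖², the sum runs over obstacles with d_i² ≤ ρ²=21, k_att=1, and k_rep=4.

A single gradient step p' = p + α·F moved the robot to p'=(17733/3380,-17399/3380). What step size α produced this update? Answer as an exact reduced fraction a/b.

α = 1/20

F_att = 1·(g−p) = 1·(-15,17) = (-15.0000,17.0000)
o1: d²=452 > ρ²=21 → inactive
o2: d²=514 > ρ²=21 → inactive
o3: d²=113 > ρ²=21 → inactive
o4: d²=13 ≤ ρ²=21; F_rep = 4·(-3,2)/13² = (-0.0710,0.0473)
F = F_att + ΣF_rep = (-15.0710,17.0473)
Δp = p'−p = (-0.7536,0.8524); α = Δx/Fx = (-2547/3380) / (-2547/169) = 1/20
check: Δy/Fy = (2881/3380) / (2881/169) = 1/20 ✓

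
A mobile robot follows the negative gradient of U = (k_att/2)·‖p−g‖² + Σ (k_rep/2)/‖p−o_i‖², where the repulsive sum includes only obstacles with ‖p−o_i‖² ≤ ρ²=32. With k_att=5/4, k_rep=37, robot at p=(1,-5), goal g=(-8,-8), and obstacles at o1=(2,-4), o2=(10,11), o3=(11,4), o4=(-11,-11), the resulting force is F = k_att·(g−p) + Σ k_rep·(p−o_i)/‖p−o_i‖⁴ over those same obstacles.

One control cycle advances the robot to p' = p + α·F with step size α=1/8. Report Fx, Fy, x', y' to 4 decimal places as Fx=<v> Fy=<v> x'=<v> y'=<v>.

Fx=-20.5000 Fy=-13.0000 x'=-1.5625 y'=-6.6250

F_att = 5/4·(g−p) = 5/4·(-9,-3) = (-11.2500,-3.7500)
o1: d²=2 ≤ ρ²=32; F_rep = 37·(-1,-1)/2² = (-9.2500,-9.2500)
o2: d²=337 > ρ²=32 → inactive
o3: d²=181 > ρ²=32 → inactive
o4: d²=180 > ρ²=32 → inactive
F = F_att + ΣF_rep = (-20.5000,-13.0000)
p' = p + 1/8·F = (-1.5625,-6.6250)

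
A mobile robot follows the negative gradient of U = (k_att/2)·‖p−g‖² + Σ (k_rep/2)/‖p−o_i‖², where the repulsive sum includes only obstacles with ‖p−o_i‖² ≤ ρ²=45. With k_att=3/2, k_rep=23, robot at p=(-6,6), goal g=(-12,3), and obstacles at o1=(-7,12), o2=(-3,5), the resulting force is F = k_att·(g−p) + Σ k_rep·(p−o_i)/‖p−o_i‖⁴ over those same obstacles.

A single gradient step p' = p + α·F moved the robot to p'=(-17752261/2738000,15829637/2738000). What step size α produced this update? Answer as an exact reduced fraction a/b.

F_att = 3/2·(g−p) = 3/2·(-6,-3) = (-9.0000,-4.5000)
o1: d²=37 ≤ ρ²=45; F_rep = 23·(1,-6)/37² = (0.0168,-0.1008)
o2: d²=10 ≤ ρ²=45; F_rep = 23·(-3,1)/10² = (-0.6900,0.2300)
F = F_att + ΣF_rep = (-9.6732,-4.3708)
Δp = p'−p = (-0.4837,-0.2185); α = Δx/Fx = (-1324261/2738000) / (-1324261/136900) = 1/20
check: Δy/Fy = (-598363/2738000) / (-598363/136900) = 1/20 ✓

α = 1/20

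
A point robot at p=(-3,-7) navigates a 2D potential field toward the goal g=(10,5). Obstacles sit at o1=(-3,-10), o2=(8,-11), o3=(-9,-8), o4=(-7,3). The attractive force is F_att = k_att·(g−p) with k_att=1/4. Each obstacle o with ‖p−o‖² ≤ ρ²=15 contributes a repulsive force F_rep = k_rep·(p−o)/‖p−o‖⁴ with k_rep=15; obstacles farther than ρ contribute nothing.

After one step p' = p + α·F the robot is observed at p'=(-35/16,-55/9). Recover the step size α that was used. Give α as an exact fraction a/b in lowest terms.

F_att = 1/4·(g−p) = 1/4·(13,12) = (3.2500,3.0000)
o1: d²=9 ≤ ρ²=15; F_rep = 15·(0,3)/9² = (0.0000,0.5556)
o2: d²=137 > ρ²=15 → inactive
o3: d²=37 > ρ²=15 → inactive
o4: d²=116 > ρ²=15 → inactive
F = F_att + ΣF_rep = (3.2500,3.5556)
Δp = p'−p = (0.8125,0.8889); α = Δx/Fx = (13/16) / (13/4) = 1/4
check: Δy/Fy = (8/9) / (32/9) = 1/4 ✓

α = 1/4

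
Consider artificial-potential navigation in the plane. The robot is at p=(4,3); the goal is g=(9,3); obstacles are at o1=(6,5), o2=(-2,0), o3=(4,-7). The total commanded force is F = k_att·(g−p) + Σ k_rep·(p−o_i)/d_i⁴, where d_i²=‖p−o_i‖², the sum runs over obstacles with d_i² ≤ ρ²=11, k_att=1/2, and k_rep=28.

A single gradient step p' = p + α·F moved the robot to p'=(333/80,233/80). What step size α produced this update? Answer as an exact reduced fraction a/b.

F_att = 1/2·(g−p) = 1/2·(5,0) = (2.5000,0.0000)
o1: d²=8 ≤ ρ²=11; F_rep = 28·(-2,-2)/8² = (-0.8750,-0.8750)
o2: d²=45 > ρ²=11 → inactive
o3: d²=100 > ρ²=11 → inactive
F = F_att + ΣF_rep = (1.6250,-0.8750)
Δp = p'−p = (0.1625,-0.0875); α = Δx/Fx = (13/80) / (13/8) = 1/10
check: Δy/Fy = (-7/80) / (-7/8) = 1/10 ✓

α = 1/10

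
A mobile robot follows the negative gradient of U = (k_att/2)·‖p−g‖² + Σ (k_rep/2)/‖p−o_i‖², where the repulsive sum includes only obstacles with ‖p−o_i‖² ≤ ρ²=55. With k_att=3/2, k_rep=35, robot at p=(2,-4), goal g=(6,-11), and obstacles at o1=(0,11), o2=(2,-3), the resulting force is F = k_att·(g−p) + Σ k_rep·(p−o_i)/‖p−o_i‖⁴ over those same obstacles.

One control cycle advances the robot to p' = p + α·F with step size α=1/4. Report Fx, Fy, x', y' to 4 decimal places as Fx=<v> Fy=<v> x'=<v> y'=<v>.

F_att = 3/2·(g−p) = 3/2·(4,-7) = (6.0000,-10.5000)
o1: d²=229 > ρ²=55 → inactive
o2: d²=1 ≤ ρ²=55; F_rep = 35·(0,-1)/1² = (0.0000,-35.0000)
F = F_att + ΣF_rep = (6.0000,-45.5000)
p' = p + 1/4·F = (3.5000,-15.3750)

Fx=6.0000 Fy=-45.5000 x'=3.5000 y'=-15.3750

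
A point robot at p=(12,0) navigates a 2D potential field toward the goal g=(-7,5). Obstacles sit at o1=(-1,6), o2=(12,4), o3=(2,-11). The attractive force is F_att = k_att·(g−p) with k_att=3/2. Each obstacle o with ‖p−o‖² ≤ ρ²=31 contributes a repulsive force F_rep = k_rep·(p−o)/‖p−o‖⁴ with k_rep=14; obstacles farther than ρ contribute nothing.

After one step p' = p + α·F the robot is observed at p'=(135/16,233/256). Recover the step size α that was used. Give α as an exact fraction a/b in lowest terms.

α = 1/8

F_att = 3/2·(g−p) = 3/2·(-19,5) = (-28.5000,7.5000)
o1: d²=205 > ρ²=31 → inactive
o2: d²=16 ≤ ρ²=31; F_rep = 14·(0,-4)/16² = (0.0000,-0.2188)
o3: d²=221 > ρ²=31 → inactive
F = F_att + ΣF_rep = (-28.5000,7.2812)
Δp = p'−p = (-3.5625,0.9102); α = Δx/Fx = (-57/16) / (-57/2) = 1/8
check: Δy/Fy = (233/256) / (233/32) = 1/8 ✓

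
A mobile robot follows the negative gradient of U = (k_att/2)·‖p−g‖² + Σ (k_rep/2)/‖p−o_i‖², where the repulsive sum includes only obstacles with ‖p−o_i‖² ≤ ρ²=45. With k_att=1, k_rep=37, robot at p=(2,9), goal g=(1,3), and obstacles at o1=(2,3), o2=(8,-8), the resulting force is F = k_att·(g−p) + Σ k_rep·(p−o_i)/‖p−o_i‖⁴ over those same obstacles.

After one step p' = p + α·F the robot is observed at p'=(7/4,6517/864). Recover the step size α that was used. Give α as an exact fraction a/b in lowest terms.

F_att = 1·(g−p) = 1·(-1,-6) = (-1.0000,-6.0000)
o1: d²=36 ≤ ρ²=45; F_rep = 37·(0,6)/36² = (0.0000,0.1713)
o2: d²=325 > ρ²=45 → inactive
F = F_att + ΣF_rep = (-1.0000,-5.8287)
Δp = p'−p = (-0.2500,-1.4572); α = Δx/Fx = (-1/4) / (-1) = 1/4
check: Δy/Fy = (-1259/864) / (-1259/216) = 1/4 ✓

α = 1/4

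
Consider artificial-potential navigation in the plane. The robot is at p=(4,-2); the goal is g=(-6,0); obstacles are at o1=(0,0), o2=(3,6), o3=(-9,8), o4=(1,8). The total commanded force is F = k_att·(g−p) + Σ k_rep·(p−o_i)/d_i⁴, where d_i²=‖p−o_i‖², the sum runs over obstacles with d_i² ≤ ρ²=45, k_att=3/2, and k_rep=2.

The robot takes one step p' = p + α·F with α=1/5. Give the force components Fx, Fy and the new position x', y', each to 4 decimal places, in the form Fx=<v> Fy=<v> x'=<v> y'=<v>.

F_att = 3/2·(g−p) = 3/2·(-10,2) = (-15.0000,3.0000)
o1: d²=20 ≤ ρ²=45; F_rep = 2·(4,-2)/20² = (0.0200,-0.0100)
o2: d²=65 > ρ²=45 → inactive
o3: d²=269 > ρ²=45 → inactive
o4: d²=109 > ρ²=45 → inactive
F = F_att + ΣF_rep = (-14.9800,2.9900)
p' = p + 1/5·F = (1.0040,-1.4020)

Fx=-14.9800 Fy=2.9900 x'=1.0040 y'=-1.4020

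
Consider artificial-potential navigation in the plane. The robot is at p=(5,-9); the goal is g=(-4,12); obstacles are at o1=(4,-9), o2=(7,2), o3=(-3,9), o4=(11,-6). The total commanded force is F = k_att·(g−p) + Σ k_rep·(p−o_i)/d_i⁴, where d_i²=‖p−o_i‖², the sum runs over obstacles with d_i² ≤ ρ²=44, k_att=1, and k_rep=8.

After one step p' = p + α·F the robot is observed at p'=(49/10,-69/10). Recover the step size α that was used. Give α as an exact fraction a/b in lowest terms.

F_att = 1·(g−p) = 1·(-9,21) = (-9.0000,21.0000)
o1: d²=1 ≤ ρ²=44; F_rep = 8·(1,0)/1² = (8.0000,0.0000)
o2: d²=125 > ρ²=44 → inactive
o3: d²=388 > ρ²=44 → inactive
o4: d²=45 > ρ²=44 → inactive
F = F_att + ΣF_rep = (-1.0000,21.0000)
Δp = p'−p = (-0.1000,2.1000); α = Δx/Fx = (-1/10) / (-1) = 1/10
check: Δy/Fy = (21/10) / (21) = 1/10 ✓

α = 1/10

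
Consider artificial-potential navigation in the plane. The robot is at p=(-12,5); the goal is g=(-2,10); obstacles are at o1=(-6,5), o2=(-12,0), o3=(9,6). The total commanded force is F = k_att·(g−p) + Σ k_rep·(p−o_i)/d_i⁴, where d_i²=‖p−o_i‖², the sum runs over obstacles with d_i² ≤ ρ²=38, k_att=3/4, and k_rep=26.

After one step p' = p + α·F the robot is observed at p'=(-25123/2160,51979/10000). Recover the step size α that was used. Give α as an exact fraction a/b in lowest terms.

F_att = 3/4·(g−p) = 3/4·(10,5) = (7.5000,3.7500)
o1: d²=36 ≤ ρ²=38; F_rep = 26·(-6,0)/36² = (-0.1204,0.0000)
o2: d²=25 ≤ ρ²=38; F_rep = 26·(0,5)/25² = (0.0000,0.2080)
o3: d²=442 > ρ²=38 → inactive
F = F_att + ΣF_rep = (7.3796,3.9580)
Δp = p'−p = (0.3690,0.1979); α = Δx/Fx = (797/2160) / (797/108) = 1/20
check: Δy/Fy = (1979/10000) / (1979/500) = 1/20 ✓

α = 1/20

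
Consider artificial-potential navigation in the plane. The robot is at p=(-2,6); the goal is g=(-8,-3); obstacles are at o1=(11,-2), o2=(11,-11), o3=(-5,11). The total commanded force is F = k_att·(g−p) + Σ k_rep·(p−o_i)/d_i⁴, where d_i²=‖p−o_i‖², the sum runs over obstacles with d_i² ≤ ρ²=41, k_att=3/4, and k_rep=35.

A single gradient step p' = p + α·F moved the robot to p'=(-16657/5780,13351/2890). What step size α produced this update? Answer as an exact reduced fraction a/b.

α = 1/5

F_att = 3/4·(g−p) = 3/4·(-6,-9) = (-4.5000,-6.7500)
o1: d²=233 > ρ²=41 → inactive
o2: d²=458 > ρ²=41 → inactive
o3: d²=34 ≤ ρ²=41; F_rep = 35·(3,-5)/34² = (0.0908,-0.1514)
F = F_att + ΣF_rep = (-4.4092,-6.9014)
Δp = p'−p = (-0.8818,-1.3803); α = Δx/Fx = (-5097/5780) / (-5097/1156) = 1/5
check: Δy/Fy = (-3989/2890) / (-3989/578) = 1/5 ✓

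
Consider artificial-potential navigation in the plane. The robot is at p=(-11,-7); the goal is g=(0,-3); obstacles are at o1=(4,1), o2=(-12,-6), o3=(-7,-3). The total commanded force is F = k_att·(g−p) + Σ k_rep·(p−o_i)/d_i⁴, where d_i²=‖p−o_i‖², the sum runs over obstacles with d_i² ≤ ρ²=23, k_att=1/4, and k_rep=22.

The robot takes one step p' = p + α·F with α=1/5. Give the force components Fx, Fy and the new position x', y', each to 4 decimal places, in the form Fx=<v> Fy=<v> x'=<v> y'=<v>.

F_att = 1/4·(g−p) = 1/4·(11,4) = (2.7500,1.0000)
o1: d²=289 > ρ²=23 → inactive
o2: d²=2 ≤ ρ²=23; F_rep = 22·(1,-1)/2² = (5.5000,-5.5000)
o3: d²=32 > ρ²=23 → inactive
F = F_att + ΣF_rep = (8.2500,-4.5000)
p' = p + 1/5·F = (-9.3500,-7.9000)

Fx=8.2500 Fy=-4.5000 x'=-9.3500 y'=-7.9000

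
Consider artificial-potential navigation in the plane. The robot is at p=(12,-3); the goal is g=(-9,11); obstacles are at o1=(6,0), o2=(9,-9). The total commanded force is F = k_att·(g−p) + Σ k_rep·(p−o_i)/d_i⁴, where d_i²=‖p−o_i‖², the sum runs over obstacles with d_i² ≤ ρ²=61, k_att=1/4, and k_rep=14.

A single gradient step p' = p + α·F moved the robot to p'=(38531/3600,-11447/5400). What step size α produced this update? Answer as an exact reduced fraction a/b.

α = 1/4

F_att = 1/4·(g−p) = 1/4·(-21,14) = (-5.2500,3.5000)
o1: d²=45 ≤ ρ²=61; F_rep = 14·(6,-3)/45² = (0.0415,-0.0207)
o2: d²=45 ≤ ρ²=61; F_rep = 14·(3,6)/45² = (0.0207,0.0415)
F = F_att + ΣF_rep = (-5.1878,3.5207)
Δp = p'−p = (-1.2969,0.8802); α = Δx/Fx = (-4669/3600) / (-4669/900) = 1/4
check: Δy/Fy = (4753/5400) / (4753/1350) = 1/4 ✓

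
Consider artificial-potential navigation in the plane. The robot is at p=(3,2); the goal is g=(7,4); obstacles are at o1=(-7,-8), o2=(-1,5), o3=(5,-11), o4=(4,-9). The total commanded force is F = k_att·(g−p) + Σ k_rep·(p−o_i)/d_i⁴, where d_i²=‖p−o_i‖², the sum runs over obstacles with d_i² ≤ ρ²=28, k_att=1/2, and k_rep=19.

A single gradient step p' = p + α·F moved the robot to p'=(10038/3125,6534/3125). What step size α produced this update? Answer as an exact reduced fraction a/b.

F_att = 1/2·(g−p) = 1/2·(4,2) = (2.0000,1.0000)
o1: d²=200 > ρ²=28 → inactive
o2: d²=25 ≤ ρ²=28; F_rep = 19·(4,-3)/25² = (0.1216,-0.0912)
o3: d²=173 > ρ²=28 → inactive
o4: d²=122 > ρ²=28 → inactive
F = F_att + ΣF_rep = (2.1216,0.9088)
Δp = p'−p = (0.2122,0.0909); α = Δx/Fx = (663/3125) / (1326/625) = 1/10
check: Δy/Fy = (284/3125) / (568/625) = 1/10 ✓

α = 1/10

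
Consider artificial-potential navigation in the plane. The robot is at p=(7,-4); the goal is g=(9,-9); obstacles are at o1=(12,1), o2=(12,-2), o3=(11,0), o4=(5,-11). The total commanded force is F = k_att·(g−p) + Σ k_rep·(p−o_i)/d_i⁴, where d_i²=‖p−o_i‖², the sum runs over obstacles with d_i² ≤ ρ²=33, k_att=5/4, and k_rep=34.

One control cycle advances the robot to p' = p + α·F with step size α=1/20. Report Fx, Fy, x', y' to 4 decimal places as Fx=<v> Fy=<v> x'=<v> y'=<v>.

F_att = 5/4·(g−p) = 5/4·(2,-5) = (2.5000,-6.2500)
o1: d²=50 > ρ²=33 → inactive
o2: d²=29 ≤ ρ²=33; F_rep = 34·(-5,-2)/29² = (-0.2021,-0.0809)
o3: d²=32 ≤ ρ²=33; F_rep = 34·(-4,-4)/32² = (-0.1328,-0.1328)
o4: d²=53 > ρ²=33 → inactive
F = F_att + ΣF_rep = (2.1650,-6.4637)
p' = p + 1/20·F = (7.1083,-4.3232)

Fx=2.1650 Fy=-6.4637 x'=7.1083 y'=-4.3232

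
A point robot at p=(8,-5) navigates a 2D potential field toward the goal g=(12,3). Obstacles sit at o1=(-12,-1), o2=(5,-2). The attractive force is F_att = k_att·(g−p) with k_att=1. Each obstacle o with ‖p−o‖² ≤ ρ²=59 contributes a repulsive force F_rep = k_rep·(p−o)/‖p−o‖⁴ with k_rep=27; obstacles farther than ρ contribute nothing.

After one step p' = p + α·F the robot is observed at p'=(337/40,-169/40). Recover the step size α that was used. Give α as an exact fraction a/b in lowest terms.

F_att = 1·(g−p) = 1·(4,8) = (4.0000,8.0000)
o1: d²=416 > ρ²=59 → inactive
o2: d²=18 ≤ ρ²=59; F_rep = 27·(3,-3)/18² = (0.2500,-0.2500)
F = F_att + ΣF_rep = (4.2500,7.7500)
Δp = p'−p = (0.4250,0.7750); α = Δx/Fx = (17/40) / (17/4) = 1/10
check: Δy/Fy = (31/40) / (31/4) = 1/10 ✓

α = 1/10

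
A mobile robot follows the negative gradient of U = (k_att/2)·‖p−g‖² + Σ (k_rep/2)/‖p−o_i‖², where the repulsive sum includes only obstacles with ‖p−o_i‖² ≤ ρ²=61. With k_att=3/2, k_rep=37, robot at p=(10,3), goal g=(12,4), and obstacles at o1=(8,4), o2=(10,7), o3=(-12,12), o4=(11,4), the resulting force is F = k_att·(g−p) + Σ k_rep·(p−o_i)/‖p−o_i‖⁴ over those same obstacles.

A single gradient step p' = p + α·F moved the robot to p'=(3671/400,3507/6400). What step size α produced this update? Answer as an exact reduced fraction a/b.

α = 1/4

F_att = 3/2·(g−p) = 3/2·(2,1) = (3.0000,1.5000)
o1: d²=5 ≤ ρ²=61; F_rep = 37·(2,-1)/5² = (2.9600,-1.4800)
o2: d²=16 ≤ ρ²=61; F_rep = 37·(0,-4)/16² = (0.0000,-0.5781)
o3: d²=565 > ρ²=61 → inactive
o4: d²=2 ≤ ρ²=61; F_rep = 37·(-1,-1)/2² = (-9.2500,-9.2500)
F = F_att + ΣF_rep = (-3.2900,-9.8081)
Δp = p'−p = (-0.8225,-2.4520); α = Δx/Fx = (-329/400) / (-329/100) = 1/4
check: Δy/Fy = (-15693/6400) / (-15693/1600) = 1/4 ✓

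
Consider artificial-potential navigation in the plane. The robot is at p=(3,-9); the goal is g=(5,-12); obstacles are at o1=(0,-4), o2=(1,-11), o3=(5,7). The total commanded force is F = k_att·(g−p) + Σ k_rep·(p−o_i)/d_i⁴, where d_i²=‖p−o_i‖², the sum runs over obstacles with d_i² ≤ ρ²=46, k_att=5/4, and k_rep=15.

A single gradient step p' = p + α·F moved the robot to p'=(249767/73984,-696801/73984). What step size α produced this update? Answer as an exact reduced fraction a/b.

α = 1/8

F_att = 5/4·(g−p) = 5/4·(2,-3) = (2.5000,-3.7500)
o1: d²=34 ≤ ρ²=46; F_rep = 15·(3,-5)/34² = (0.0389,-0.0649)
o2: d²=8 ≤ ρ²=46; F_rep = 15·(2,2)/8² = (0.4688,0.4688)
o3: d²=260 > ρ²=46 → inactive
F = F_att + ΣF_rep = (3.0077,-3.3461)
Δp = p'−p = (0.3760,-0.4183); α = Δx/Fx = (27815/73984) / (27815/9248) = 1/8
check: Δy/Fy = (-30945/73984) / (-30945/9248) = 1/8 ✓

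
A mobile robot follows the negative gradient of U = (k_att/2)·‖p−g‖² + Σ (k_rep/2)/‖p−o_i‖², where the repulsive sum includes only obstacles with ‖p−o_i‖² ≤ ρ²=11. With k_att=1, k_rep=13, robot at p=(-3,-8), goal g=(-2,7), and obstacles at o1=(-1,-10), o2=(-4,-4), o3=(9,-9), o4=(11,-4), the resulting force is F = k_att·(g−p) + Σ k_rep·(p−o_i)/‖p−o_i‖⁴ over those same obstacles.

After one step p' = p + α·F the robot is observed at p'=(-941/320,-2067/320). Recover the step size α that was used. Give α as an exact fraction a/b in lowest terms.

F_att = 1·(g−p) = 1·(1,15) = (1.0000,15.0000)
o1: d²=8 ≤ ρ²=11; F_rep = 13·(-2,2)/8² = (-0.4062,0.4062)
o2: d²=17 > ρ²=11 → inactive
o3: d²=145 > ρ²=11 → inactive
o4: d²=212 > ρ²=11 → inactive
F = F_att + ΣF_rep = (0.5938,15.4062)
Δp = p'−p = (0.0594,1.5406); α = Δx/Fx = (19/320) / (19/32) = 1/10
check: Δy/Fy = (493/320) / (493/32) = 1/10 ✓

α = 1/10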